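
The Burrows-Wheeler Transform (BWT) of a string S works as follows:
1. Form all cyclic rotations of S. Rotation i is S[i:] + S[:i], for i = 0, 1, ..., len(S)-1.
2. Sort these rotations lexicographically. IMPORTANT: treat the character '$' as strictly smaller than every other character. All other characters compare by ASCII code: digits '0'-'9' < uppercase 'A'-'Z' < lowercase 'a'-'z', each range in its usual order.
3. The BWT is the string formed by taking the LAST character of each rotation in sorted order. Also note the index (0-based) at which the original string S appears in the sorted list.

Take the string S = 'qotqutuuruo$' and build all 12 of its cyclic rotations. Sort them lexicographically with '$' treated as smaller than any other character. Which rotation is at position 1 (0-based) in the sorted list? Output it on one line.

Answer: o$qotqutuuru

Derivation:
All 12 rotations (rotation i = S[i:]+S[:i]):
  rot[0] = qotqutuuruo$
  rot[1] = otqutuuruo$q
  rot[2] = tqutuuruo$qo
  rot[3] = qutuuruo$qot
  rot[4] = utuuruo$qotq
  rot[5] = tuuruo$qotqu
  rot[6] = uuruo$qotqut
  rot[7] = uruo$qotqutu
  rot[8] = ruo$qotqutuu
  rot[9] = uo$qotqutuur
  rot[10] = o$qotqutuuru
  rot[11] = $qotqutuuruo
Sorted (with $ < everything):
  sorted[0] = $qotqutuuruo
  sorted[1] = o$qotqutuuru
  sorted[2] = otqutuuruo$q
  sorted[3] = qotqutuuruo$
  sorted[4] = qutuuruo$qot
  sorted[5] = ruo$qotqutuu
  sorted[6] = tqutuuruo$qo
  sorted[7] = tuuruo$qotqu
  sorted[8] = uo$qotqutuur
  sorted[9] = uruo$qotqutu
  sorted[10] = utuuruo$qotq
  sorted[11] = uuruo$qotqut
sorted[1] = o$qotqutuuru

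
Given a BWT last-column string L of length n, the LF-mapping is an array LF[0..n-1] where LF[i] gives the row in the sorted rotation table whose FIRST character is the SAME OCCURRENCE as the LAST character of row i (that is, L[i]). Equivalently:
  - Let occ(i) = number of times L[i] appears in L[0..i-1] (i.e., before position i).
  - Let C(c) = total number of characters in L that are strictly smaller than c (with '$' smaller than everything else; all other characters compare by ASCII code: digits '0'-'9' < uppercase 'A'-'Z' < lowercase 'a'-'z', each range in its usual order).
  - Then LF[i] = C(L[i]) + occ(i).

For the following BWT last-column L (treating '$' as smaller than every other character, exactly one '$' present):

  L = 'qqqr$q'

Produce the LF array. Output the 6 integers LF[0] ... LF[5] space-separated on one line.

Answer: 1 2 3 5 0 4

Derivation:
Char counts: '$':1, 'q':4, 'r':1
C (first-col start): C('$')=0, C('q')=1, C('r')=5
L[0]='q': occ=0, LF[0]=C('q')+0=1+0=1
L[1]='q': occ=1, LF[1]=C('q')+1=1+1=2
L[2]='q': occ=2, LF[2]=C('q')+2=1+2=3
L[3]='r': occ=0, LF[3]=C('r')+0=5+0=5
L[4]='$': occ=0, LF[4]=C('$')+0=0+0=0
L[5]='q': occ=3, LF[5]=C('q')+3=1+3=4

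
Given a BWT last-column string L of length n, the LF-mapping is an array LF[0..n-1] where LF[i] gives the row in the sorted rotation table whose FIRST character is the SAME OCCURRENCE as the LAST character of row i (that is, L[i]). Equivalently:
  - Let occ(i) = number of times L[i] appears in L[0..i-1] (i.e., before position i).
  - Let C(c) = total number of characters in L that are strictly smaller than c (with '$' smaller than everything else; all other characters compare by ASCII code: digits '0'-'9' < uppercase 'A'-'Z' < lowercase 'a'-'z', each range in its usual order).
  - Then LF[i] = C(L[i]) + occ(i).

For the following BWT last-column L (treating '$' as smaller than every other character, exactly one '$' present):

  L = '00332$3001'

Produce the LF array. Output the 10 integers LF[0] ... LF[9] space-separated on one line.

Char counts: '$':1, '0':4, '1':1, '2':1, '3':3
C (first-col start): C('$')=0, C('0')=1, C('1')=5, C('2')=6, C('3')=7
L[0]='0': occ=0, LF[0]=C('0')+0=1+0=1
L[1]='0': occ=1, LF[1]=C('0')+1=1+1=2
L[2]='3': occ=0, LF[2]=C('3')+0=7+0=7
L[3]='3': occ=1, LF[3]=C('3')+1=7+1=8
L[4]='2': occ=0, LF[4]=C('2')+0=6+0=6
L[5]='$': occ=0, LF[5]=C('$')+0=0+0=0
L[6]='3': occ=2, LF[6]=C('3')+2=7+2=9
L[7]='0': occ=2, LF[7]=C('0')+2=1+2=3
L[8]='0': occ=3, LF[8]=C('0')+3=1+3=4
L[9]='1': occ=0, LF[9]=C('1')+0=5+0=5

Answer: 1 2 7 8 6 0 9 3 4 5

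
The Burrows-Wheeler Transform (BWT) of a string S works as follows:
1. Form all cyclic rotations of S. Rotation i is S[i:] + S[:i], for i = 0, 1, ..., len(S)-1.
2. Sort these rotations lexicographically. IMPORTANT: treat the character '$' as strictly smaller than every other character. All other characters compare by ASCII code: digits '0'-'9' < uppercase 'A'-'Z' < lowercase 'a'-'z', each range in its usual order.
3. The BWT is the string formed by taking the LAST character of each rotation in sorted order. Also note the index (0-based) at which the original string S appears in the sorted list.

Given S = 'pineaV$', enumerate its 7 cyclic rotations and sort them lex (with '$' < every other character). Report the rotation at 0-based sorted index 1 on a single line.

Answer: V$pinea

Derivation:
All 7 rotations (rotation i = S[i:]+S[:i]):
  rot[0] = pineaV$
  rot[1] = ineaV$p
  rot[2] = neaV$pi
  rot[3] = eaV$pin
  rot[4] = aV$pine
  rot[5] = V$pinea
  rot[6] = $pineaV
Sorted (with $ < everything):
  sorted[0] = $pineaV
  sorted[1] = V$pinea
  sorted[2] = aV$pine
  sorted[3] = eaV$pin
  sorted[4] = ineaV$p
  sorted[5] = neaV$pi
  sorted[6] = pineaV$
sorted[1] = V$pinea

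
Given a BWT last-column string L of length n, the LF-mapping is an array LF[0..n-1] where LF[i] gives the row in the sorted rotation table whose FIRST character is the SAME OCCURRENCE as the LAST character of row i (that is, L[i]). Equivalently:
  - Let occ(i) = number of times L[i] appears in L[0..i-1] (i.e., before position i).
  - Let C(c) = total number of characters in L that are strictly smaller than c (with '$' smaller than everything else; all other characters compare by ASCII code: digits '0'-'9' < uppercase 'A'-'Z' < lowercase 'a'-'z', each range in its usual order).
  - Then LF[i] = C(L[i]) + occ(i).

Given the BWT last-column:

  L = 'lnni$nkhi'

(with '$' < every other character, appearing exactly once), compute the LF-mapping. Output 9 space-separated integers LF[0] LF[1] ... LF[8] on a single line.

Answer: 5 6 7 2 0 8 4 1 3

Derivation:
Char counts: '$':1, 'h':1, 'i':2, 'k':1, 'l':1, 'n':3
C (first-col start): C('$')=0, C('h')=1, C('i')=2, C('k')=4, C('l')=5, C('n')=6
L[0]='l': occ=0, LF[0]=C('l')+0=5+0=5
L[1]='n': occ=0, LF[1]=C('n')+0=6+0=6
L[2]='n': occ=1, LF[2]=C('n')+1=6+1=7
L[3]='i': occ=0, LF[3]=C('i')+0=2+0=2
L[4]='$': occ=0, LF[4]=C('$')+0=0+0=0
L[5]='n': occ=2, LF[5]=C('n')+2=6+2=8
L[6]='k': occ=0, LF[6]=C('k')+0=4+0=4
L[7]='h': occ=0, LF[7]=C('h')+0=1+0=1
L[8]='i': occ=1, LF[8]=C('i')+1=2+1=3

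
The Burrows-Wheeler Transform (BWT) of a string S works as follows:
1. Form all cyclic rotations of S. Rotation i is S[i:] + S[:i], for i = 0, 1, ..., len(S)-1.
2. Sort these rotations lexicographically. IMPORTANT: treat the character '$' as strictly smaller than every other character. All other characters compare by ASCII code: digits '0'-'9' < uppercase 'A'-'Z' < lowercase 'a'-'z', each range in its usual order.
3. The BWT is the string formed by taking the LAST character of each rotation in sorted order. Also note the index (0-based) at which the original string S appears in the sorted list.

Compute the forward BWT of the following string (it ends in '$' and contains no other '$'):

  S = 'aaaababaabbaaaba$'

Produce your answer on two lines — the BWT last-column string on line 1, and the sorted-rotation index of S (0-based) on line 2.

Answer: ab$baaababaaabaaa
2

Derivation:
All 17 rotations (rotation i = S[i:]+S[:i]):
  rot[0] = aaaababaabbaaaba$
  rot[1] = aaababaabbaaaba$a
  rot[2] = aababaabbaaaba$aa
  rot[3] = ababaabbaaaba$aaa
  rot[4] = babaabbaaaba$aaaa
  rot[5] = abaabbaaaba$aaaab
  rot[6] = baabbaaaba$aaaaba
  rot[7] = aabbaaaba$aaaabab
  rot[8] = abbaaaba$aaaababa
  rot[9] = bbaaaba$aaaababaa
  rot[10] = baaaba$aaaababaab
  rot[11] = aaaba$aaaababaabb
  rot[12] = aaba$aaaababaabba
  rot[13] = aba$aaaababaabbaa
  rot[14] = ba$aaaababaabbaaa
  rot[15] = a$aaaababaabbaaab
  rot[16] = $aaaababaabbaaaba
Sorted (with $ < everything):
  sorted[0] = $aaaababaabbaaaba  (last char: 'a')
  sorted[1] = a$aaaababaabbaaab  (last char: 'b')
  sorted[2] = aaaababaabbaaaba$  (last char: '$')
  sorted[3] = aaaba$aaaababaabb  (last char: 'b')
  sorted[4] = aaababaabbaaaba$a  (last char: 'a')
  sorted[5] = aaba$aaaababaabba  (last char: 'a')
  sorted[6] = aababaabbaaaba$aa  (last char: 'a')
  sorted[7] = aabbaaaba$aaaabab  (last char: 'b')
  sorted[8] = aba$aaaababaabbaa  (last char: 'a')
  sorted[9] = abaabbaaaba$aaaab  (last char: 'b')
  sorted[10] = ababaabbaaaba$aaa  (last char: 'a')
  sorted[11] = abbaaaba$aaaababa  (last char: 'a')
  sorted[12] = ba$aaaababaabbaaa  (last char: 'a')
  sorted[13] = baaaba$aaaababaab  (last char: 'b')
  sorted[14] = baabbaaaba$aaaaba  (last char: 'a')
  sorted[15] = babaabbaaaba$aaaa  (last char: 'a')
  sorted[16] = bbaaaba$aaaababaa  (last char: 'a')
Last column: ab$baaababaaabaaa
Original string S is at sorted index 2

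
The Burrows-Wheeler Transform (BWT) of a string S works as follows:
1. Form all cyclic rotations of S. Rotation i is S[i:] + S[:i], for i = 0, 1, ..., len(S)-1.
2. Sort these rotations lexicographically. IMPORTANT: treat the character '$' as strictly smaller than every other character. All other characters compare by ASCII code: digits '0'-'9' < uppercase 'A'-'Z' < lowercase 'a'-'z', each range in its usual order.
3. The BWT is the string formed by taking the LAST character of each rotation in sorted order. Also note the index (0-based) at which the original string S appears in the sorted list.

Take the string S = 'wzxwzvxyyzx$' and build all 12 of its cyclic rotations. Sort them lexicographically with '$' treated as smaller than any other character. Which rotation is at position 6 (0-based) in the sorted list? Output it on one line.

All 12 rotations (rotation i = S[i:]+S[:i]):
  rot[0] = wzxwzvxyyzx$
  rot[1] = zxwzvxyyzx$w
  rot[2] = xwzvxyyzx$wz
  rot[3] = wzvxyyzx$wzx
  rot[4] = zvxyyzx$wzxw
  rot[5] = vxyyzx$wzxwz
  rot[6] = xyyzx$wzxwzv
  rot[7] = yyzx$wzxwzvx
  rot[8] = yzx$wzxwzvxy
  rot[9] = zx$wzxwzvxyy
  rot[10] = x$wzxwzvxyyz
  rot[11] = $wzxwzvxyyzx
Sorted (with $ < everything):
  sorted[0] = $wzxwzvxyyzx
  sorted[1] = vxyyzx$wzxwz
  sorted[2] = wzvxyyzx$wzx
  sorted[3] = wzxwzvxyyzx$
  sorted[4] = x$wzxwzvxyyz
  sorted[5] = xwzvxyyzx$wz
  sorted[6] = xyyzx$wzxwzv
  sorted[7] = yyzx$wzxwzvx
  sorted[8] = yzx$wzxwzvxy
  sorted[9] = zvxyyzx$wzxw
  sorted[10] = zx$wzxwzvxyy
  sorted[11] = zxwzvxyyzx$w
sorted[6] = xyyzx$wzxwzv

Answer: xyyzx$wzxwzv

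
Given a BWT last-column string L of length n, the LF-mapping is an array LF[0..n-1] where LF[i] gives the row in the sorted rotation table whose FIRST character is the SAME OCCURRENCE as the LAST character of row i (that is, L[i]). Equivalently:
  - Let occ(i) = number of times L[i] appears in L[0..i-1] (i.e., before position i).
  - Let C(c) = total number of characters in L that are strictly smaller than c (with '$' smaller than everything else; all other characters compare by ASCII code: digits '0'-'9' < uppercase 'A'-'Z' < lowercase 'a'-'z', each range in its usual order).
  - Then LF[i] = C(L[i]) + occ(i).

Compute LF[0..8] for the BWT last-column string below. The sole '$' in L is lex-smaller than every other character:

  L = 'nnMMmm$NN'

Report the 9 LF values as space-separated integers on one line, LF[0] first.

Char counts: '$':1, 'M':2, 'N':2, 'm':2, 'n':2
C (first-col start): C('$')=0, C('M')=1, C('N')=3, C('m')=5, C('n')=7
L[0]='n': occ=0, LF[0]=C('n')+0=7+0=7
L[1]='n': occ=1, LF[1]=C('n')+1=7+1=8
L[2]='M': occ=0, LF[2]=C('M')+0=1+0=1
L[3]='M': occ=1, LF[3]=C('M')+1=1+1=2
L[4]='m': occ=0, LF[4]=C('m')+0=5+0=5
L[5]='m': occ=1, LF[5]=C('m')+1=5+1=6
L[6]='$': occ=0, LF[6]=C('$')+0=0+0=0
L[7]='N': occ=0, LF[7]=C('N')+0=3+0=3
L[8]='N': occ=1, LF[8]=C('N')+1=3+1=4

Answer: 7 8 1 2 5 6 0 3 4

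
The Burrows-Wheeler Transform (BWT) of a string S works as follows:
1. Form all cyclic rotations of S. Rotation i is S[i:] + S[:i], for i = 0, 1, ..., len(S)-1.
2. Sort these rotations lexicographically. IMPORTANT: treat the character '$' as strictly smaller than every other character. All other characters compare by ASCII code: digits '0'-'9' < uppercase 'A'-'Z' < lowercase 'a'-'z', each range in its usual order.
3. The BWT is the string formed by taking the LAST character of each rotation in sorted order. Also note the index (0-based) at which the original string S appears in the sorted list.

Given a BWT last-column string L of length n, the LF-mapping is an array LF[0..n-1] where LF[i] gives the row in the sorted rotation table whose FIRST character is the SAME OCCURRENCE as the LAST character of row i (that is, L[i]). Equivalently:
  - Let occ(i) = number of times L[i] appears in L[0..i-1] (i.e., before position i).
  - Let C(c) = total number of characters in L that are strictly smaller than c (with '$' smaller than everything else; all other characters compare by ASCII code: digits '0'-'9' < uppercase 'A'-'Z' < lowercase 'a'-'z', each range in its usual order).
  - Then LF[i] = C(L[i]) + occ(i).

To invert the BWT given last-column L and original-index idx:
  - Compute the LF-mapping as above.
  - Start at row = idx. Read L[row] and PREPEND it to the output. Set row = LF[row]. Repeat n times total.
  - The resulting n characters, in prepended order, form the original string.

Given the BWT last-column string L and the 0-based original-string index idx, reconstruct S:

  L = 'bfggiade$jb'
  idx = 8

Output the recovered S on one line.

LF mapping: 2 6 7 8 9 1 4 5 0 10 3
Walk LF starting at row 8, prepending L[row]:
  step 1: row=8, L[8]='$', prepend. Next row=LF[8]=0
  step 2: row=0, L[0]='b', prepend. Next row=LF[0]=2
  step 3: row=2, L[2]='g', prepend. Next row=LF[2]=7
  step 4: row=7, L[7]='e', prepend. Next row=LF[7]=5
  step 5: row=5, L[5]='a', prepend. Next row=LF[5]=1
  step 6: row=1, L[1]='f', prepend. Next row=LF[1]=6
  step 7: row=6, L[6]='d', prepend. Next row=LF[6]=4
  step 8: row=4, L[4]='i', prepend. Next row=LF[4]=9
  step 9: row=9, L[9]='j', prepend. Next row=LF[9]=10
  step 10: row=10, L[10]='b', prepend. Next row=LF[10]=3
  step 11: row=3, L[3]='g', prepend. Next row=LF[3]=8
Reversed output: gbjidfaegb$

Answer: gbjidfaegb$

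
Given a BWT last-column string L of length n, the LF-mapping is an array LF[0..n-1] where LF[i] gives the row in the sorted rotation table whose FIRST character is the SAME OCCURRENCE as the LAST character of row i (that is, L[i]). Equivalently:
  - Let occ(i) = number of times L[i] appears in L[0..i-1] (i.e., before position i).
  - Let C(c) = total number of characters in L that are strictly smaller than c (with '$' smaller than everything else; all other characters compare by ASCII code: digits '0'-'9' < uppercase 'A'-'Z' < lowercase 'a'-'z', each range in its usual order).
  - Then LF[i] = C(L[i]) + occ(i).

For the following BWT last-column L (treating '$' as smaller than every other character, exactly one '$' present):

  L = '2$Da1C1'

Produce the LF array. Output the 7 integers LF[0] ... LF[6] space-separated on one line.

Answer: 3 0 5 6 1 4 2

Derivation:
Char counts: '$':1, '1':2, '2':1, 'C':1, 'D':1, 'a':1
C (first-col start): C('$')=0, C('1')=1, C('2')=3, C('C')=4, C('D')=5, C('a')=6
L[0]='2': occ=0, LF[0]=C('2')+0=3+0=3
L[1]='$': occ=0, LF[1]=C('$')+0=0+0=0
L[2]='D': occ=0, LF[2]=C('D')+0=5+0=5
L[3]='a': occ=0, LF[3]=C('a')+0=6+0=6
L[4]='1': occ=0, LF[4]=C('1')+0=1+0=1
L[5]='C': occ=0, LF[5]=C('C')+0=4+0=4
L[6]='1': occ=1, LF[6]=C('1')+1=1+1=2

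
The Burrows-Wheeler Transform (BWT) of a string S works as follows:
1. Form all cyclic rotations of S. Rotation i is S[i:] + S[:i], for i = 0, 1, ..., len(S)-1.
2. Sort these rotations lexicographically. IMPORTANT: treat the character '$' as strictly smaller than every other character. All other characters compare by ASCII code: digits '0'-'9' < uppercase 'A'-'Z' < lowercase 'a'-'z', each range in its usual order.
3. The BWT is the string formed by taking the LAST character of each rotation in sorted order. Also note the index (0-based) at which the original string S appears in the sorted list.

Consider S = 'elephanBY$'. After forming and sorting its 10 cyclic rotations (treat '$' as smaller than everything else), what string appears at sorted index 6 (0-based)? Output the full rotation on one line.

Answer: hanBY$elep

Derivation:
All 10 rotations (rotation i = S[i:]+S[:i]):
  rot[0] = elephanBY$
  rot[1] = lephanBY$e
  rot[2] = ephanBY$el
  rot[3] = phanBY$ele
  rot[4] = hanBY$elep
  rot[5] = anBY$eleph
  rot[6] = nBY$elepha
  rot[7] = BY$elephan
  rot[8] = Y$elephanB
  rot[9] = $elephanBY
Sorted (with $ < everything):
  sorted[0] = $elephanBY
  sorted[1] = BY$elephan
  sorted[2] = Y$elephanB
  sorted[3] = anBY$eleph
  sorted[4] = elephanBY$
  sorted[5] = ephanBY$el
  sorted[6] = hanBY$elep
  sorted[7] = lephanBY$e
  sorted[8] = nBY$elepha
  sorted[9] = phanBY$ele
sorted[6] = hanBY$elep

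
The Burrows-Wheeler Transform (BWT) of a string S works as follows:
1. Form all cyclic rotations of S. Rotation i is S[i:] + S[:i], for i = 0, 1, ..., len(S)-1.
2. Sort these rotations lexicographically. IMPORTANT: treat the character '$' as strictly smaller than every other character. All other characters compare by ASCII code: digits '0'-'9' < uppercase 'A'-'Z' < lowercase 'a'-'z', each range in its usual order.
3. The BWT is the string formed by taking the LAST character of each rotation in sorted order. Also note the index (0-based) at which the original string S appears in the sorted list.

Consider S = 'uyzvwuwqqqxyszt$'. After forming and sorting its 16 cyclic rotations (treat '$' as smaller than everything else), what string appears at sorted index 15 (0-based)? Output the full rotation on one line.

All 16 rotations (rotation i = S[i:]+S[:i]):
  rot[0] = uyzvwuwqqqxyszt$
  rot[1] = yzvwuwqqqxyszt$u
  rot[2] = zvwuwqqqxyszt$uy
  rot[3] = vwuwqqqxyszt$uyz
  rot[4] = wuwqqqxyszt$uyzv
  rot[5] = uwqqqxyszt$uyzvw
  rot[6] = wqqqxyszt$uyzvwu
  rot[7] = qqqxyszt$uyzvwuw
  rot[8] = qqxyszt$uyzvwuwq
  rot[9] = qxyszt$uyzvwuwqq
  rot[10] = xyszt$uyzvwuwqqq
  rot[11] = yszt$uyzvwuwqqqx
  rot[12] = szt$uyzvwuwqqqxy
  rot[13] = zt$uyzvwuwqqqxys
  rot[14] = t$uyzvwuwqqqxysz
  rot[15] = $uyzvwuwqqqxyszt
Sorted (with $ < everything):
  sorted[0] = $uyzvwuwqqqxyszt
  sorted[1] = qqqxyszt$uyzvwuw
  sorted[2] = qqxyszt$uyzvwuwq
  sorted[3] = qxyszt$uyzvwuwqq
  sorted[4] = szt$uyzvwuwqqqxy
  sorted[5] = t$uyzvwuwqqqxysz
  sorted[6] = uwqqqxyszt$uyzvw
  sorted[7] = uyzvwuwqqqxyszt$
  sorted[8] = vwuwqqqxyszt$uyz
  sorted[9] = wqqqxyszt$uyzvwu
  sorted[10] = wuwqqqxyszt$uyzv
  sorted[11] = xyszt$uyzvwuwqqq
  sorted[12] = yszt$uyzvwuwqqqx
  sorted[13] = yzvwuwqqqxyszt$u
  sorted[14] = zt$uyzvwuwqqqxys
  sorted[15] = zvwuwqqqxyszt$uy
sorted[15] = zvwuwqqqxyszt$uy

Answer: zvwuwqqqxyszt$uy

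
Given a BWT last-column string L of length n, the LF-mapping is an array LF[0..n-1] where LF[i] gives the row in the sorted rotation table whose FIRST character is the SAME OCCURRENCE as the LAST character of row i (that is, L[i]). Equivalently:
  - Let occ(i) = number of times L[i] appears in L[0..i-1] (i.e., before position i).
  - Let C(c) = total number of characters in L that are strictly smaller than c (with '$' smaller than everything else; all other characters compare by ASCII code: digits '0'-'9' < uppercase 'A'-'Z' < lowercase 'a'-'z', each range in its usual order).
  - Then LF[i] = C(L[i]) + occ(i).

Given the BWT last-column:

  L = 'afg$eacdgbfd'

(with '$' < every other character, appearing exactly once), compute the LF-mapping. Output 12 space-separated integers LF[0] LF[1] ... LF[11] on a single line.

Char counts: '$':1, 'a':2, 'b':1, 'c':1, 'd':2, 'e':1, 'f':2, 'g':2
C (first-col start): C('$')=0, C('a')=1, C('b')=3, C('c')=4, C('d')=5, C('e')=7, C('f')=8, C('g')=10
L[0]='a': occ=0, LF[0]=C('a')+0=1+0=1
L[1]='f': occ=0, LF[1]=C('f')+0=8+0=8
L[2]='g': occ=0, LF[2]=C('g')+0=10+0=10
L[3]='$': occ=0, LF[3]=C('$')+0=0+0=0
L[4]='e': occ=0, LF[4]=C('e')+0=7+0=7
L[5]='a': occ=1, LF[5]=C('a')+1=1+1=2
L[6]='c': occ=0, LF[6]=C('c')+0=4+0=4
L[7]='d': occ=0, LF[7]=C('d')+0=5+0=5
L[8]='g': occ=1, LF[8]=C('g')+1=10+1=11
L[9]='b': occ=0, LF[9]=C('b')+0=3+0=3
L[10]='f': occ=1, LF[10]=C('f')+1=8+1=9
L[11]='d': occ=1, LF[11]=C('d')+1=5+1=6

Answer: 1 8 10 0 7 2 4 5 11 3 9 6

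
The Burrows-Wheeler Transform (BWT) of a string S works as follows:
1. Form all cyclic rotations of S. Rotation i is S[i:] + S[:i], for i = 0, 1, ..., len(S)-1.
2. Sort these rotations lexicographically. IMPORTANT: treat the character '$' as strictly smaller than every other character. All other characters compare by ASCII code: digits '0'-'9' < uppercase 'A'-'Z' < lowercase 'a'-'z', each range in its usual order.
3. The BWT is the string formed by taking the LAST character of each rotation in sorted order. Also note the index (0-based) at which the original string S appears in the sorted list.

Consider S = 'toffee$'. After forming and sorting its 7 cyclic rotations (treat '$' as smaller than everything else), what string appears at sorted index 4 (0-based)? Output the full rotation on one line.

All 7 rotations (rotation i = S[i:]+S[:i]):
  rot[0] = toffee$
  rot[1] = offee$t
  rot[2] = ffee$to
  rot[3] = fee$tof
  rot[4] = ee$toff
  rot[5] = e$toffe
  rot[6] = $toffee
Sorted (with $ < everything):
  sorted[0] = $toffee
  sorted[1] = e$toffe
  sorted[2] = ee$toff
  sorted[3] = fee$tof
  sorted[4] = ffee$to
  sorted[5] = offee$t
  sorted[6] = toffee$
sorted[4] = ffee$to

Answer: ffee$to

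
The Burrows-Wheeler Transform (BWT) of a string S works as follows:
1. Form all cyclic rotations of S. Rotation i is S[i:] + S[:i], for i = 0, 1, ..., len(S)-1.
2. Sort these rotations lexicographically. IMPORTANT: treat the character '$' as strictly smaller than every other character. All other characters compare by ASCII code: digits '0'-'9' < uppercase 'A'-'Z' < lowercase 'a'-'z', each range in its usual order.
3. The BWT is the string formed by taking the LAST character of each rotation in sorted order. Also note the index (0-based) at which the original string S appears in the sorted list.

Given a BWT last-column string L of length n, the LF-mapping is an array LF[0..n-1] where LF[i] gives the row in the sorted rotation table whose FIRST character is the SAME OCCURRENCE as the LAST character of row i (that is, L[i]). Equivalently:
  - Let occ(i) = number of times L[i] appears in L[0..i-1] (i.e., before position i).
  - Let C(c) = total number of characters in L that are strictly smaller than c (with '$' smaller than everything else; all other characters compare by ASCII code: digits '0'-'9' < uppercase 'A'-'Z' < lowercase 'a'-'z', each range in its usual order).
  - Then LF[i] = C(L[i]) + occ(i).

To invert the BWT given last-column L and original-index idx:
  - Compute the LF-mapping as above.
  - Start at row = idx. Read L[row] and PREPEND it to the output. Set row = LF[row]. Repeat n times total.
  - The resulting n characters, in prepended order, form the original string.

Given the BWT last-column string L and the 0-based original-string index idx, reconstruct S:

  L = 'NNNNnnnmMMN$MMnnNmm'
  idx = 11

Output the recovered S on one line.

Answer: mNMNNnNMNMmnnMmnnN$

Derivation:
LF mapping: 5 6 7 8 14 15 16 11 1 2 9 0 3 4 17 18 10 12 13
Walk LF starting at row 11, prepending L[row]:
  step 1: row=11, L[11]='$', prepend. Next row=LF[11]=0
  step 2: row=0, L[0]='N', prepend. Next row=LF[0]=5
  step 3: row=5, L[5]='n', prepend. Next row=LF[5]=15
  step 4: row=15, L[15]='n', prepend. Next row=LF[15]=18
  step 5: row=18, L[18]='m', prepend. Next row=LF[18]=13
  step 6: row=13, L[13]='M', prepend. Next row=LF[13]=4
  step 7: row=4, L[4]='n', prepend. Next row=LF[4]=14
  step 8: row=14, L[14]='n', prepend. Next row=LF[14]=17
  step 9: row=17, L[17]='m', prepend. Next row=LF[17]=12
  step 10: row=12, L[12]='M', prepend. Next row=LF[12]=3
  step 11: row=3, L[3]='N', prepend. Next row=LF[3]=8
  step 12: row=8, L[8]='M', prepend. Next row=LF[8]=1
  step 13: row=1, L[1]='N', prepend. Next row=LF[1]=6
  step 14: row=6, L[6]='n', prepend. Next row=LF[6]=16
  step 15: row=16, L[16]='N', prepend. Next row=LF[16]=10
  step 16: row=10, L[10]='N', prepend. Next row=LF[10]=9
  step 17: row=9, L[9]='M', prepend. Next row=LF[9]=2
  step 18: row=2, L[2]='N', prepend. Next row=LF[2]=7
  step 19: row=7, L[7]='m', prepend. Next row=LF[7]=11
Reversed output: mNMNNnNMNMmnnMmnnN$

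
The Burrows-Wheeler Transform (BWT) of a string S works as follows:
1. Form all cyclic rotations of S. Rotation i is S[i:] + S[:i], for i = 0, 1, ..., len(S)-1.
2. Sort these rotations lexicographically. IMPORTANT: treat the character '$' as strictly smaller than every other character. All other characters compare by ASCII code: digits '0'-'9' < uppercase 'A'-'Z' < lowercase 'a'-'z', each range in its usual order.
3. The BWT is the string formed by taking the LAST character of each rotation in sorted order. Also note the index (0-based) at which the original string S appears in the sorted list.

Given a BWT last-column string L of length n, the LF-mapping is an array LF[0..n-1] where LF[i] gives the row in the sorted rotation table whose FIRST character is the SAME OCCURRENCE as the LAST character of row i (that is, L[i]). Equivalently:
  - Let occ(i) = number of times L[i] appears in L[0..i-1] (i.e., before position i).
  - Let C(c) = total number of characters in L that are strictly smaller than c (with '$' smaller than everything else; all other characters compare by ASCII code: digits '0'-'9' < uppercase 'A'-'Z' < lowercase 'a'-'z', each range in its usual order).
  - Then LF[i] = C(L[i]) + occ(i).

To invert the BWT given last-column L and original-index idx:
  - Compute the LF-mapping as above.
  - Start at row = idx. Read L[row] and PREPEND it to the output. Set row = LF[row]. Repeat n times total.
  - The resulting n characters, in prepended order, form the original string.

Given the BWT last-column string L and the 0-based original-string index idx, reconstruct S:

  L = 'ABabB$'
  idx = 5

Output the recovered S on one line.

LF mapping: 1 2 4 5 3 0
Walk LF starting at row 5, prepending L[row]:
  step 1: row=5, L[5]='$', prepend. Next row=LF[5]=0
  step 2: row=0, L[0]='A', prepend. Next row=LF[0]=1
  step 3: row=1, L[1]='B', prepend. Next row=LF[1]=2
  step 4: row=2, L[2]='a', prepend. Next row=LF[2]=4
  step 5: row=4, L[4]='B', prepend. Next row=LF[4]=3
  step 6: row=3, L[3]='b', prepend. Next row=LF[3]=5
Reversed output: bBaBA$

Answer: bBaBA$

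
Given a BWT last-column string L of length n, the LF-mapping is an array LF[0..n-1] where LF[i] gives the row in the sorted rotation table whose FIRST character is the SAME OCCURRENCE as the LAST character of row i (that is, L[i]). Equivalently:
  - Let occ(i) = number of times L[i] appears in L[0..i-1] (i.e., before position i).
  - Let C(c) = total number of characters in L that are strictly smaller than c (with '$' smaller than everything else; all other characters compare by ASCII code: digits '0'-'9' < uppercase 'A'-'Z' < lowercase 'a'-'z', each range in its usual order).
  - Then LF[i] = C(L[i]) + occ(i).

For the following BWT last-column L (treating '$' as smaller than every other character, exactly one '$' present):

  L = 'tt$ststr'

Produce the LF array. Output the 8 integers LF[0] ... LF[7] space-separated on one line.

Answer: 4 5 0 2 6 3 7 1

Derivation:
Char counts: '$':1, 'r':1, 's':2, 't':4
C (first-col start): C('$')=0, C('r')=1, C('s')=2, C('t')=4
L[0]='t': occ=0, LF[0]=C('t')+0=4+0=4
L[1]='t': occ=1, LF[1]=C('t')+1=4+1=5
L[2]='$': occ=0, LF[2]=C('$')+0=0+0=0
L[3]='s': occ=0, LF[3]=C('s')+0=2+0=2
L[4]='t': occ=2, LF[4]=C('t')+2=4+2=6
L[5]='s': occ=1, LF[5]=C('s')+1=2+1=3
L[6]='t': occ=3, LF[6]=C('t')+3=4+3=7
L[7]='r': occ=0, LF[7]=C('r')+0=1+0=1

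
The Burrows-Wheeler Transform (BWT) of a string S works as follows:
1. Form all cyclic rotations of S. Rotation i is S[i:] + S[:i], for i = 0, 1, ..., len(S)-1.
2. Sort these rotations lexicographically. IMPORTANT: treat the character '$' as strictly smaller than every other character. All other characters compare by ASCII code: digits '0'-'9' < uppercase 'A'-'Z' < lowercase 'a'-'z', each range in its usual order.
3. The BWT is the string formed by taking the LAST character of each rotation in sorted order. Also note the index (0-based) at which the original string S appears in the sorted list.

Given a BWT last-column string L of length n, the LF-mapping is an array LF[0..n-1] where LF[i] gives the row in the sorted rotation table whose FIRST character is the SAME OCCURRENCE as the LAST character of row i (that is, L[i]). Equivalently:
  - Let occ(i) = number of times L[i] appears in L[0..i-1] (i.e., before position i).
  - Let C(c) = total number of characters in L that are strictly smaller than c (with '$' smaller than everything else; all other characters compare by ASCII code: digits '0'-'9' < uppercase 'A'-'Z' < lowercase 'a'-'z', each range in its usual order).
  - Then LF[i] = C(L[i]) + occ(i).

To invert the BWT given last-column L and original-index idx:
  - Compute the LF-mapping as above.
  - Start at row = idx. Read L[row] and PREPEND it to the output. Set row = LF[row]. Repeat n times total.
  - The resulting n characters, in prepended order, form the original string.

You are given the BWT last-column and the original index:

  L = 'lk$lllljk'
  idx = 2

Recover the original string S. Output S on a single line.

LF mapping: 4 2 0 5 6 7 8 1 3
Walk LF starting at row 2, prepending L[row]:
  step 1: row=2, L[2]='$', prepend. Next row=LF[2]=0
  step 2: row=0, L[0]='l', prepend. Next row=LF[0]=4
  step 3: row=4, L[4]='l', prepend. Next row=LF[4]=6
  step 4: row=6, L[6]='l', prepend. Next row=LF[6]=8
  step 5: row=8, L[8]='k', prepend. Next row=LF[8]=3
  step 6: row=3, L[3]='l', prepend. Next row=LF[3]=5
  step 7: row=5, L[5]='l', prepend. Next row=LF[5]=7
  step 8: row=7, L[7]='j', prepend. Next row=LF[7]=1
  step 9: row=1, L[1]='k', prepend. Next row=LF[1]=2
Reversed output: kjllklll$

Answer: kjllklll$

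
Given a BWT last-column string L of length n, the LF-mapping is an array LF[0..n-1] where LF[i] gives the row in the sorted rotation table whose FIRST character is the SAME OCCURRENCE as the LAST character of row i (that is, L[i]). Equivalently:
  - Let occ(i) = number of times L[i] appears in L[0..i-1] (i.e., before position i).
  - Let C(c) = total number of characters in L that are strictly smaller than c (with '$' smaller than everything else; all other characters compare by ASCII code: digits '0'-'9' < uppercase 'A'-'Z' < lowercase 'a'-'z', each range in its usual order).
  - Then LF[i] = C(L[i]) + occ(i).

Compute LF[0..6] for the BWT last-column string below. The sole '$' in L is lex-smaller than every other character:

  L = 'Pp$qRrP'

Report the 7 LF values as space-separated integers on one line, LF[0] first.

Char counts: '$':1, 'P':2, 'R':1, 'p':1, 'q':1, 'r':1
C (first-col start): C('$')=0, C('P')=1, C('R')=3, C('p')=4, C('q')=5, C('r')=6
L[0]='P': occ=0, LF[0]=C('P')+0=1+0=1
L[1]='p': occ=0, LF[1]=C('p')+0=4+0=4
L[2]='$': occ=0, LF[2]=C('$')+0=0+0=0
L[3]='q': occ=0, LF[3]=C('q')+0=5+0=5
L[4]='R': occ=0, LF[4]=C('R')+0=3+0=3
L[5]='r': occ=0, LF[5]=C('r')+0=6+0=6
L[6]='P': occ=1, LF[6]=C('P')+1=1+1=2

Answer: 1 4 0 5 3 6 2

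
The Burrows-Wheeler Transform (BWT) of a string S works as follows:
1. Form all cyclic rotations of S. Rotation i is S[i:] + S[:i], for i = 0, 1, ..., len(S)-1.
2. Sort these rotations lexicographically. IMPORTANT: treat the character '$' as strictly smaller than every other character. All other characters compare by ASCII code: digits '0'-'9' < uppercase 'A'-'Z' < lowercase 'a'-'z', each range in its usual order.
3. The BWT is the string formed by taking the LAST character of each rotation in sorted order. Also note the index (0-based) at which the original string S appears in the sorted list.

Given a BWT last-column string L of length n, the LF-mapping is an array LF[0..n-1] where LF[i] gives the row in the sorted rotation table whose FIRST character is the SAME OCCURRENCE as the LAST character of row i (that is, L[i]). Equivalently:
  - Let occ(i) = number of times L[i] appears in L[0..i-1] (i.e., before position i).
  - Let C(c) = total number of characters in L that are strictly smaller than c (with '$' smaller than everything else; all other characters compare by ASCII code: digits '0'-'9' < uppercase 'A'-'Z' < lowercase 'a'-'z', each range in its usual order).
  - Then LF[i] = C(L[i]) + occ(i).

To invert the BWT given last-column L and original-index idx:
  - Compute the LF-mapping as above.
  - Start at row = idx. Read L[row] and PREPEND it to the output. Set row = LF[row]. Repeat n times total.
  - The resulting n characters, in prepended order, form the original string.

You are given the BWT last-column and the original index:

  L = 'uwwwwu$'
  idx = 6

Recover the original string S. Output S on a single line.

Answer: wwuwwu$

Derivation:
LF mapping: 1 3 4 5 6 2 0
Walk LF starting at row 6, prepending L[row]:
  step 1: row=6, L[6]='$', prepend. Next row=LF[6]=0
  step 2: row=0, L[0]='u', prepend. Next row=LF[0]=1
  step 3: row=1, L[1]='w', prepend. Next row=LF[1]=3
  step 4: row=3, L[3]='w', prepend. Next row=LF[3]=5
  step 5: row=5, L[5]='u', prepend. Next row=LF[5]=2
  step 6: row=2, L[2]='w', prepend. Next row=LF[2]=4
  step 7: row=4, L[4]='w', prepend. Next row=LF[4]=6
Reversed output: wwuwwu$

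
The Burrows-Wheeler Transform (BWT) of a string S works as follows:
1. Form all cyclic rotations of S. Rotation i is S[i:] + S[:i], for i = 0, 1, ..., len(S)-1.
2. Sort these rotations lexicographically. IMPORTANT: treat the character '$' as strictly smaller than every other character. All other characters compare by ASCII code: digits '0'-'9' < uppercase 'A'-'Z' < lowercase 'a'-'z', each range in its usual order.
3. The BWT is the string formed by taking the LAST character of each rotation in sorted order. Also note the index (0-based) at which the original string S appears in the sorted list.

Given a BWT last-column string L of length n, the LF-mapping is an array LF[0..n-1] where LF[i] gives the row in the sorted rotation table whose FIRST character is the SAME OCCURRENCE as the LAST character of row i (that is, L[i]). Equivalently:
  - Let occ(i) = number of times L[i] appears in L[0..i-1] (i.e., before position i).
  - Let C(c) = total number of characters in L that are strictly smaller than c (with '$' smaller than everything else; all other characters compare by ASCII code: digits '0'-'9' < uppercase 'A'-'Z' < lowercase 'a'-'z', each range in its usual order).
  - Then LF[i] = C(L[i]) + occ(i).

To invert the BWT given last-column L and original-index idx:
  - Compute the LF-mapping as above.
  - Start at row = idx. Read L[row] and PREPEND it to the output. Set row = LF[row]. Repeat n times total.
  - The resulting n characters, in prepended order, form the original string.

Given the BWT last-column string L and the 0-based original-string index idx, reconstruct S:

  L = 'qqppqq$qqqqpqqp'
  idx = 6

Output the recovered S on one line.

LF mapping: 5 6 1 2 7 8 0 9 10 11 12 3 13 14 4
Walk LF starting at row 6, prepending L[row]:
  step 1: row=6, L[6]='$', prepend. Next row=LF[6]=0
  step 2: row=0, L[0]='q', prepend. Next row=LF[0]=5
  step 3: row=5, L[5]='q', prepend. Next row=LF[5]=8
  step 4: row=8, L[8]='q', prepend. Next row=LF[8]=10
  step 5: row=10, L[10]='q', prepend. Next row=LF[10]=12
  step 6: row=12, L[12]='q', prepend. Next row=LF[12]=13
  step 7: row=13, L[13]='q', prepend. Next row=LF[13]=14
  step 8: row=14, L[14]='p', prepend. Next row=LF[14]=4
  step 9: row=4, L[4]='q', prepend. Next row=LF[4]=7
  step 10: row=7, L[7]='q', prepend. Next row=LF[7]=9
  step 11: row=9, L[9]='q', prepend. Next row=LF[9]=11
  step 12: row=11, L[11]='p', prepend. Next row=LF[11]=3
  step 13: row=3, L[3]='p', prepend. Next row=LF[3]=2
  step 14: row=2, L[2]='p', prepend. Next row=LF[2]=1
  step 15: row=1, L[1]='q', prepend. Next row=LF[1]=6
Reversed output: qpppqqqpqqqqqq$

Answer: qpppqqqpqqqqqq$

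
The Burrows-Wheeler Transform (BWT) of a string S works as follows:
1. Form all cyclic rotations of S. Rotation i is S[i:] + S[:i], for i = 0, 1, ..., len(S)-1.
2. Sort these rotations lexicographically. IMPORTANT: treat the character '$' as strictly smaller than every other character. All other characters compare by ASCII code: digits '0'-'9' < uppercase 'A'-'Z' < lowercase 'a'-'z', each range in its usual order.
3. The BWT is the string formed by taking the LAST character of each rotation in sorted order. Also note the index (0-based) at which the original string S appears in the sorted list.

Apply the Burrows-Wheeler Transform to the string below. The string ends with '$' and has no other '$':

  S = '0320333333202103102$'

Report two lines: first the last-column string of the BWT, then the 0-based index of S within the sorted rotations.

All 20 rotations (rotation i = S[i:]+S[:i]):
  rot[0] = 0320333333202103102$
  rot[1] = 320333333202103102$0
  rot[2] = 20333333202103102$03
  rot[3] = 0333333202103102$032
  rot[4] = 333333202103102$0320
  rot[5] = 33333202103102$03203
  rot[6] = 3333202103102$032033
  rot[7] = 333202103102$0320333
  rot[8] = 33202103102$03203333
  rot[9] = 3202103102$032033333
  rot[10] = 202103102$0320333333
  rot[11] = 02103102$03203333332
  rot[12] = 2103102$032033333320
  rot[13] = 103102$0320333333202
  rot[14] = 03102$03203333332021
  rot[15] = 3102$032033333320210
  rot[16] = 102$0320333333202103
  rot[17] = 02$03203333332021031
  rot[18] = 2$032033333320210310
  rot[19] = $0320333333202103102
Sorted (with $ < everything):
  sorted[0] = $0320333333202103102  (last char: '2')
  sorted[1] = 02$03203333332021031  (last char: '1')
  sorted[2] = 02103102$03203333332  (last char: '2')
  sorted[3] = 03102$03203333332021  (last char: '1')
  sorted[4] = 0320333333202103102$  (last char: '$')
  sorted[5] = 0333333202103102$032  (last char: '2')
  sorted[6] = 102$0320333333202103  (last char: '3')
  sorted[7] = 103102$0320333333202  (last char: '2')
  sorted[8] = 2$032033333320210310  (last char: '0')
  sorted[9] = 202103102$0320333333  (last char: '3')
  sorted[10] = 20333333202103102$03  (last char: '3')
  sorted[11] = 2103102$032033333320  (last char: '0')
  sorted[12] = 3102$032033333320210  (last char: '0')
  sorted[13] = 3202103102$032033333  (last char: '3')
  sorted[14] = 320333333202103102$0  (last char: '0')
  sorted[15] = 33202103102$03203333  (last char: '3')
  sorted[16] = 333202103102$0320333  (last char: '3')
  sorted[17] = 3333202103102$032033  (last char: '3')
  sorted[18] = 33333202103102$03203  (last char: '3')
  sorted[19] = 333333202103102$0320  (last char: '0')
Last column: 2121$232033003033330
Original string S is at sorted index 4

Answer: 2121$232033003033330
4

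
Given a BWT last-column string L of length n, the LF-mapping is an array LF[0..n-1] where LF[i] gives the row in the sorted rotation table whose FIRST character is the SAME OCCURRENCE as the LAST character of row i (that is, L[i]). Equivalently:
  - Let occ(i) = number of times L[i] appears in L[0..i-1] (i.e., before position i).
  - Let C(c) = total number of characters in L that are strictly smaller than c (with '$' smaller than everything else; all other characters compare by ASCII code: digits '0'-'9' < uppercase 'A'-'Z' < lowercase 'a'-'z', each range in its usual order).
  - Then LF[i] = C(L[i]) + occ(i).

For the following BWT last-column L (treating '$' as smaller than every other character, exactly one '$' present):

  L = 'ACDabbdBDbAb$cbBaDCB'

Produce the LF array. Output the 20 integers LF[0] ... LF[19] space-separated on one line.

Answer: 1 6 8 11 13 14 19 3 9 15 2 16 0 18 17 4 12 10 7 5

Derivation:
Char counts: '$':1, 'A':2, 'B':3, 'C':2, 'D':3, 'a':2, 'b':5, 'c':1, 'd':1
C (first-col start): C('$')=0, C('A')=1, C('B')=3, C('C')=6, C('D')=8, C('a')=11, C('b')=13, C('c')=18, C('d')=19
L[0]='A': occ=0, LF[0]=C('A')+0=1+0=1
L[1]='C': occ=0, LF[1]=C('C')+0=6+0=6
L[2]='D': occ=0, LF[2]=C('D')+0=8+0=8
L[3]='a': occ=0, LF[3]=C('a')+0=11+0=11
L[4]='b': occ=0, LF[4]=C('b')+0=13+0=13
L[5]='b': occ=1, LF[5]=C('b')+1=13+1=14
L[6]='d': occ=0, LF[6]=C('d')+0=19+0=19
L[7]='B': occ=0, LF[7]=C('B')+0=3+0=3
L[8]='D': occ=1, LF[8]=C('D')+1=8+1=9
L[9]='b': occ=2, LF[9]=C('b')+2=13+2=15
L[10]='A': occ=1, LF[10]=C('A')+1=1+1=2
L[11]='b': occ=3, LF[11]=C('b')+3=13+3=16
L[12]='$': occ=0, LF[12]=C('$')+0=0+0=0
L[13]='c': occ=0, LF[13]=C('c')+0=18+0=18
L[14]='b': occ=4, LF[14]=C('b')+4=13+4=17
L[15]='B': occ=1, LF[15]=C('B')+1=3+1=4
L[16]='a': occ=1, LF[16]=C('a')+1=11+1=12
L[17]='D': occ=2, LF[17]=C('D')+2=8+2=10
L[18]='C': occ=1, LF[18]=C('C')+1=6+1=7
L[19]='B': occ=2, LF[19]=C('B')+2=3+2=5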